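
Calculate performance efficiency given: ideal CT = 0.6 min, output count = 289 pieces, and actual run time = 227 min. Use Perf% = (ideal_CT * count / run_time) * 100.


Formula: Performance = (Ideal CT * Total Count) / Run Time * 100
Ideal output time = 0.6 * 289 = 173.4 min
Performance = 173.4 / 227 * 100 = 76.4%

76.4%


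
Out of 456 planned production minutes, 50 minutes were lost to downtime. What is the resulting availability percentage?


Formula: Availability = (Planned Time - Downtime) / Planned Time * 100
Uptime = 456 - 50 = 406 min
Availability = 406 / 456 * 100 = 89.0%

89.0%


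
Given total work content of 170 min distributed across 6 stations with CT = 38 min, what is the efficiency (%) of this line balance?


Formula: Efficiency = Sum of Task Times / (N_stations * CT) * 100
Total station capacity = 6 stations * 38 min = 228 min
Efficiency = 170 / 228 * 100 = 74.6%

74.6%


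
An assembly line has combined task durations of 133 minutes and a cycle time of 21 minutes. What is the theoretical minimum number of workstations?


Formula: N_min = ceil(Sum of Task Times / Cycle Time)
N_min = ceil(133 min / 21 min) = ceil(6.3333)
N_min = 7 stations

7


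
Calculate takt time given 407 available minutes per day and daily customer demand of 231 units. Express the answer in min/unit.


Formula: Takt Time = Available Production Time / Customer Demand
Takt = 407 min/day / 231 units/day
Takt = 1.76 min/unit

1.76 min/unit


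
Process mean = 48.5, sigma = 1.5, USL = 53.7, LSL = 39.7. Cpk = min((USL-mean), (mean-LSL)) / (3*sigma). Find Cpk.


Cpu = (53.7 - 48.5) / (3 * 1.5) = 1.16
Cpl = (48.5 - 39.7) / (3 * 1.5) = 1.96
Cpk = min(1.16, 1.96) = 1.16

1.16


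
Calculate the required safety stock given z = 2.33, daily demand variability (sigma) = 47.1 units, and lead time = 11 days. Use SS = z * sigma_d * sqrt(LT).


Formula: SS = z * sigma_d * sqrt(LT)
sqrt(LT) = sqrt(11) = 3.3166
SS = 2.33 * 47.1 * 3.3166
SS = 364.0 units

364.0 units


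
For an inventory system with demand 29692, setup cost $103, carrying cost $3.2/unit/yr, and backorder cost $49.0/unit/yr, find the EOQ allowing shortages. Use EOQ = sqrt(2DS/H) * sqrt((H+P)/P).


Formula: EOQ* = sqrt(2DS/H) * sqrt((H+P)/P)
Base EOQ = sqrt(2*29692*103/3.2) = 1382.54 units
Correction = sqrt((3.2+49.0)/49.0) = 1.03214
EOQ* = 1382.54 * 1.03214 = 1427.0 units

1427.0 units


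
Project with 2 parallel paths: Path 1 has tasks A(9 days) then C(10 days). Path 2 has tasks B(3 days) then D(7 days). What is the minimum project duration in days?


Path 1 = 9 + 10 = 19 days
Path 2 = 3 + 7 = 10 days
Duration = max(19, 10) = 19 days

19 days


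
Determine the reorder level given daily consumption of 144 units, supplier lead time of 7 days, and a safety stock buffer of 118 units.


Formula: ROP = (Daily Demand * Lead Time) + Safety Stock
Demand during lead time = 144 * 7 = 1008 units
ROP = 1008 + 118 = 1126 units

1126 units


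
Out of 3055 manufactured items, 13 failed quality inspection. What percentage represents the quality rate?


Formula: Quality Rate = Good Pieces / Total Pieces * 100
Good pieces = 3055 - 13 = 3042
QR = 3042 / 3055 * 100 = 99.6%

99.6%


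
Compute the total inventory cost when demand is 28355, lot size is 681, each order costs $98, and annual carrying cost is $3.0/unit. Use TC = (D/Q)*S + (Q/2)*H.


TC = 28355/681 * 98 + 681/2 * 3.0

$5101.96


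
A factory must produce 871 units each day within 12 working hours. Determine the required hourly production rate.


Formula: Production Rate = Daily Demand / Available Hours
Rate = 871 units/day / 12 hours/day
Rate = 72.6 units/hour

72.6 units/hour


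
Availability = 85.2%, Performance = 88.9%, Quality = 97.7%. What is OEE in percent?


Formula: OEE = Availability * Performance * Quality / 10000
A * P = 85.2% * 88.9% / 100 = 75.74%
OEE = 75.74% * 97.7% / 100 = 74.0%

74.0%


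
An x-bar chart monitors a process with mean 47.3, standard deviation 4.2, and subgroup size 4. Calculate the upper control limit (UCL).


UCL = 47.3 + 3 * 4.2 / sqrt(4)

53.6


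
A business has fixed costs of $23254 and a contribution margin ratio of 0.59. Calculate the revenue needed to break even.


Formula: BER = Fixed Costs / Contribution Margin Ratio
BER = $23254 / 0.59
BER = $39413.56 (to the nearest cent)

$39413.56


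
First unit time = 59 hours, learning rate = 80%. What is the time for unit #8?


Formula: T_n = T_1 * (learning_rate)^(log2(n)) where learning_rate = rate/100
Doublings = log2(8) = 3
T_n = 59 * 0.8^3
T_n = 59 * 0.512 = 30.2 hours

30.2 hours


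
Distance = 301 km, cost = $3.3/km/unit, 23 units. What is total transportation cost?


TC = dist * cost * units = 301 * 3.3 * 23 = $22845.90

$22845.90


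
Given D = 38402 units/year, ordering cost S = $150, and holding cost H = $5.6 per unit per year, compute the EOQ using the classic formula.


Formula: EOQ = sqrt(2 * D * S / H)
Numerator: 2 * 38402 * 150 = 11520600
2DS/H = 11520600 / 5.6 = 2057250.0
EOQ = sqrt(2057250.0) = 1434.3 units

1434.3 units


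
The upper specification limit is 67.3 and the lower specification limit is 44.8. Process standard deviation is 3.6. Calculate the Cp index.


Cp = (67.3 - 44.8) / (6 * 3.6)

1.04


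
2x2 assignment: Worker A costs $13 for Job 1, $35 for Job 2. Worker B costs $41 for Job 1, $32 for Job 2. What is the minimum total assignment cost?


Option 1: A->1 + B->2 = $13 + $32 = $45
Option 2: A->2 + B->1 = $35 + $41 = $76
Min cost = min($45, $76) = $45

$45


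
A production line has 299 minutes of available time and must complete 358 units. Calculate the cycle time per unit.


Formula: CT = Available Time / Number of Units
CT = 299 min / 358 units
CT = 0.84 min/unit

0.84 min/unit


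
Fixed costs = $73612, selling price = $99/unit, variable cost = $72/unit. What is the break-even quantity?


Formula: BEQ = Fixed Costs / (Price - Variable Cost)
Contribution margin = $99 - $72 = $27/unit
BEQ = ceil($73612 / $27/unit) = ceil(2726.37) = 2727 units

2727 units


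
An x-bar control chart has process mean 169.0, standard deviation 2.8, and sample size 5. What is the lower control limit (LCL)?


LCL = 169.0 - 3 * 2.8 / sqrt(5)

165.24


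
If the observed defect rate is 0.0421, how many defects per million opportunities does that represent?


DPMO = defect_rate * 1000000 = 0.0421 * 1000000

42100


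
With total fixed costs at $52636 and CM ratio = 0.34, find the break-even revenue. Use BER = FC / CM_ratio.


Formula: BER = Fixed Costs / Contribution Margin Ratio
BER = $52636 / 0.34
BER = $154811.76 (to the nearest cent)

$154811.76


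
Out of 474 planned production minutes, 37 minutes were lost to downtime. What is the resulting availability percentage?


Formula: Availability = (Planned Time - Downtime) / Planned Time * 100
Uptime = 474 - 37 = 437 min
Availability = 437 / 474 * 100 = 92.2%

92.2%


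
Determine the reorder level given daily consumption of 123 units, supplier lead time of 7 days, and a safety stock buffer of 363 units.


Formula: ROP = (Daily Demand * Lead Time) + Safety Stock
Demand during lead time = 123 * 7 = 861 units
ROP = 861 + 363 = 1224 units

1224 units


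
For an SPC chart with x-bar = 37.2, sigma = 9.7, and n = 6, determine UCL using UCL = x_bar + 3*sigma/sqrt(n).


UCL = 37.2 + 3 * 9.7 / sqrt(6)

49.08


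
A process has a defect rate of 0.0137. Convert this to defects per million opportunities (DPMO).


DPMO = defect_rate * 1000000 = 0.0137 * 1000000

13700


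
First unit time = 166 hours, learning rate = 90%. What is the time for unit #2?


Formula: T_n = T_1 * (learning_rate)^(log2(n)) where learning_rate = rate/100
Doublings = log2(2) = 1
T_n = 166 * 0.9^1
T_n = 166 * 0.9 = 149.4 hours

149.4 hours


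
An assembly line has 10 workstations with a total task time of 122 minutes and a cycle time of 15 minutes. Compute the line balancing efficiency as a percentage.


Formula: Efficiency = Sum of Task Times / (N_stations * CT) * 100
Total station capacity = 10 stations * 15 min = 150 min
Efficiency = 122 / 150 * 100 = 81.3%

81.3%


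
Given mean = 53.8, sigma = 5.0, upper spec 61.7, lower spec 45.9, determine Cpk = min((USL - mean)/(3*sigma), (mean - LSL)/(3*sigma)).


Cpu = (61.7 - 53.8) / (3 * 5.0) = 0.53
Cpl = (53.8 - 45.9) / (3 * 5.0) = 0.53
Cpk = min(0.53, 0.53) = 0.53

0.53


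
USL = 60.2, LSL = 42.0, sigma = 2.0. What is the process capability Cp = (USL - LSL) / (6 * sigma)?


Cp = (60.2 - 42.0) / (6 * 2.0)

1.52


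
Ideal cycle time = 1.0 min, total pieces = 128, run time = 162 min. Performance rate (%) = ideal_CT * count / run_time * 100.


Formula: Performance = (Ideal CT * Total Count) / Run Time * 100
Ideal output time = 1.0 * 128 = 128.0 min
Performance = 128.0 / 162 * 100 = 79.0%

79.0%


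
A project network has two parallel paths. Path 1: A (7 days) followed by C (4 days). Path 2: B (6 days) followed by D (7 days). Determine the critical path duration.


Path 1 = 7 + 4 = 11 days
Path 2 = 6 + 7 = 13 days
Duration = max(11, 13) = 13 days

13 days


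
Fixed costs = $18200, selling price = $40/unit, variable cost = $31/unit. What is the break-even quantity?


Formula: BEQ = Fixed Costs / (Price - Variable Cost)
Contribution margin = $40 - $31 = $9/unit
BEQ = ceil($18200 / $9/unit) = ceil(2022.22) = 2023 units

2023 units


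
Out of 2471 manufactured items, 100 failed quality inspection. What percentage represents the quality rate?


Formula: Quality Rate = Good Pieces / Total Pieces * 100
Good pieces = 2471 - 100 = 2371
QR = 2371 / 2471 * 100 = 96.0%

96.0%


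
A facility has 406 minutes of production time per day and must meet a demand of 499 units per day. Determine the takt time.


Formula: Takt Time = Available Production Time / Customer Demand
Takt = 406 min/day / 499 units/day
Takt = 0.81 min/unit

0.81 min/unit


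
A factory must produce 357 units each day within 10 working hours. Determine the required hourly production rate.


Formula: Production Rate = Daily Demand / Available Hours
Rate = 357 units/day / 10 hours/day
Rate = 35.7 units/hour

35.7 units/hour


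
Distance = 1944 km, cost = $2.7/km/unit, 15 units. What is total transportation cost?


TC = dist * cost * units = 1944 * 2.7 * 15 = $78732.00

$78732.00


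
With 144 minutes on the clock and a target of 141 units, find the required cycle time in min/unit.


Formula: CT = Available Time / Number of Units
CT = 144 min / 141 units
CT = 1.02 min/unit

1.02 min/unit


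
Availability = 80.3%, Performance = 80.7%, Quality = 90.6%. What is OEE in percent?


Formula: OEE = Availability * Performance * Quality / 10000
A * P = 80.3% * 80.7% / 100 = 64.8%
OEE = 64.8% * 90.6% / 100 = 58.7%

58.7%


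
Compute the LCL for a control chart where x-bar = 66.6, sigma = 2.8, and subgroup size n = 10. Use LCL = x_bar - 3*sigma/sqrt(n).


LCL = 66.6 - 3 * 2.8 / sqrt(10)

63.94


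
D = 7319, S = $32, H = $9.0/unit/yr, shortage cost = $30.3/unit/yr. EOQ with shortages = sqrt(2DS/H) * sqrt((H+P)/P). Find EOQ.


Formula: EOQ* = sqrt(2DS/H) * sqrt((H+P)/P)
Base EOQ = sqrt(2*7319*32/9.0) = 228.14 units
Correction = sqrt((9.0+30.3)/30.3) = 1.13887
EOQ* = 228.14 * 1.13887 = 259.8 units

259.8 units


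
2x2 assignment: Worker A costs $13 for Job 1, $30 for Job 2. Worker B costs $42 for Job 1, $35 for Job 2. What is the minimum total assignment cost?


Option 1: A->1 + B->2 = $13 + $35 = $48
Option 2: A->2 + B->1 = $30 + $42 = $72
Min cost = min($48, $72) = $48

$48


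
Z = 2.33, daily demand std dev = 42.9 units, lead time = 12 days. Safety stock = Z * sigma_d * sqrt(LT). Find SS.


Formula: SS = z * sigma_d * sqrt(LT)
sqrt(LT) = sqrt(12) = 3.4641
SS = 2.33 * 42.9 * 3.4641
SS = 346.3 units

346.3 units


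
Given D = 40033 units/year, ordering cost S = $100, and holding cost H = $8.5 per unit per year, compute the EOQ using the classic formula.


Formula: EOQ = sqrt(2 * D * S / H)
Numerator: 2 * 40033 * 100 = 8006600
2DS/H = 8006600 / 8.5 = 941952.9
EOQ = sqrt(941952.9) = 970.5 units

970.5 units


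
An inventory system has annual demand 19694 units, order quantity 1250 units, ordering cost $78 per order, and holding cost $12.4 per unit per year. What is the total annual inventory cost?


TC = 19694/1250 * 78 + 1250/2 * 12.4

$8978.91


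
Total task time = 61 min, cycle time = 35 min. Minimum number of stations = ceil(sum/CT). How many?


Formula: N_min = ceil(Sum of Task Times / Cycle Time)
N_min = ceil(61 min / 35 min) = ceil(1.7429)
N_min = 2 stations

2


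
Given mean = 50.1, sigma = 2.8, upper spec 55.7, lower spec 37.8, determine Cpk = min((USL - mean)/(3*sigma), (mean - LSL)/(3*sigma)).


Cpu = (55.7 - 50.1) / (3 * 2.8) = 0.67
Cpl = (50.1 - 37.8) / (3 * 2.8) = 1.46
Cpk = min(0.67, 1.46) = 0.67

0.67


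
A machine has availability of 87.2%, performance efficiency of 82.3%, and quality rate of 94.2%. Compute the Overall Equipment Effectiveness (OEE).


Formula: OEE = Availability * Performance * Quality / 10000
A * P = 87.2% * 82.3% / 100 = 71.77%
OEE = 71.77% * 94.2% / 100 = 67.6%

67.6%


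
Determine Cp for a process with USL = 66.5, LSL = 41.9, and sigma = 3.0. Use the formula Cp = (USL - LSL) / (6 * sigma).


Cp = (66.5 - 41.9) / (6 * 3.0)

1.37


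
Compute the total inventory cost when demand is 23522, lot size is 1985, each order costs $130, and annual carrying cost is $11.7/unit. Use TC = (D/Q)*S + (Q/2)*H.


TC = 23522/1985 * 130 + 1985/2 * 11.7

$13152.73


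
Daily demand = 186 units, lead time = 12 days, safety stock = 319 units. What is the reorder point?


Formula: ROP = (Daily Demand * Lead Time) + Safety Stock
Demand during lead time = 186 * 12 = 2232 units
ROP = 2232 + 319 = 2551 units

2551 units


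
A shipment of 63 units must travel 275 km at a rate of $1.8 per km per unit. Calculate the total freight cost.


TC = dist * cost * units = 275 * 1.8 * 63 = $31185.00

$31185.00


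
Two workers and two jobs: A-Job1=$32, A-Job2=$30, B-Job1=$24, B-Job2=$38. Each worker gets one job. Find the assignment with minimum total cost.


Option 1: A->1 + B->2 = $32 + $38 = $70
Option 2: A->2 + B->1 = $30 + $24 = $54
Min cost = min($70, $54) = $54

$54


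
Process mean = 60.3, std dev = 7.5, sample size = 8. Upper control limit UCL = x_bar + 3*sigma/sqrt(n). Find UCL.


UCL = 60.3 + 3 * 7.5 / sqrt(8)

68.25


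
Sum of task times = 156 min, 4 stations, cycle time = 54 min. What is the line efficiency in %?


Formula: Efficiency = Sum of Task Times / (N_stations * CT) * 100
Total station capacity = 4 stations * 54 min = 216 min
Efficiency = 156 / 216 * 100 = 72.2%

72.2%


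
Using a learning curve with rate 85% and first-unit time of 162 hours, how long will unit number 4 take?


Formula: T_n = T_1 * (learning_rate)^(log2(n)) where learning_rate = rate/100
Doublings = log2(4) = 2
T_n = 162 * 0.85^2
T_n = 162 * 0.7225 = 117.0 hours

117.0 hours


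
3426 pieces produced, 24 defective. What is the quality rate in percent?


Formula: Quality Rate = Good Pieces / Total Pieces * 100
Good pieces = 3426 - 24 = 3402
QR = 3402 / 3426 * 100 = 99.3%

99.3%


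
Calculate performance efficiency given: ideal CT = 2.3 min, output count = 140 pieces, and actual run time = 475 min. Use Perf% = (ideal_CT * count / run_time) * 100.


Formula: Performance = (Ideal CT * Total Count) / Run Time * 100
Ideal output time = 2.3 * 140 = 322.0 min
Performance = 322.0 / 475 * 100 = 67.8%

67.8%


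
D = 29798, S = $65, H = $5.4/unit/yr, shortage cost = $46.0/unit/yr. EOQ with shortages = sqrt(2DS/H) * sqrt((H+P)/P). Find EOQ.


Formula: EOQ* = sqrt(2DS/H) * sqrt((H+P)/P)
Base EOQ = sqrt(2*29798*65/5.4) = 846.97 units
Correction = sqrt((5.4+46.0)/46.0) = 1.05707
EOQ* = 846.97 * 1.05707 = 895.3 units

895.3 units


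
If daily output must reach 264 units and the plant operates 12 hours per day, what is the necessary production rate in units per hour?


Formula: Production Rate = Daily Demand / Available Hours
Rate = 264 units/day / 12 hours/day
Rate = 22.0 units/hour

22.0 units/hour


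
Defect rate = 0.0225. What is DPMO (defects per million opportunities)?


DPMO = defect_rate * 1000000 = 0.0225 * 1000000

22500


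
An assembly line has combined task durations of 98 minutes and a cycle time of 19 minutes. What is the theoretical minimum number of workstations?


Formula: N_min = ceil(Sum of Task Times / Cycle Time)
N_min = ceil(98 min / 19 min) = ceil(5.1579)
N_min = 6 stations

6


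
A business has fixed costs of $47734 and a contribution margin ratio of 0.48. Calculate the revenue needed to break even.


Formula: BER = Fixed Costs / Contribution Margin Ratio
BER = $47734 / 0.48
BER = $99445.83 (to the nearest cent)

$99445.83


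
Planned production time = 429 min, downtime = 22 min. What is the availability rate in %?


Formula: Availability = (Planned Time - Downtime) / Planned Time * 100
Uptime = 429 - 22 = 407 min
Availability = 407 / 429 * 100 = 94.9%

94.9%


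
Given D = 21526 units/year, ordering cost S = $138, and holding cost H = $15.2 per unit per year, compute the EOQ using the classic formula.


Formula: EOQ = sqrt(2 * D * S / H)
Numerator: 2 * 21526 * 138 = 5941176
2DS/H = 5941176 / 15.2 = 390866.8
EOQ = sqrt(390866.8) = 625.2 units

625.2 units


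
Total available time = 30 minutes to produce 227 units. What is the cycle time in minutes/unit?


Formula: CT = Available Time / Number of Units
CT = 30 min / 227 units
CT = 0.13 min/unit

0.13 min/unit


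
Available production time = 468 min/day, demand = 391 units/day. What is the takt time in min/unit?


Formula: Takt Time = Available Production Time / Customer Demand
Takt = 468 min/day / 391 units/day
Takt = 1.2 min/unit

1.2 min/unit


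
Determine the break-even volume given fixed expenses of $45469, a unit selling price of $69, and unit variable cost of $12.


Formula: BEQ = Fixed Costs / (Price - Variable Cost)
Contribution margin = $69 - $12 = $57/unit
BEQ = ceil($45469 / $57/unit) = ceil(797.7) = 798 units

798 units


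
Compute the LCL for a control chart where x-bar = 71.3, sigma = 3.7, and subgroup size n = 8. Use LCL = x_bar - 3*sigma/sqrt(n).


LCL = 71.3 - 3 * 3.7 / sqrt(8)

67.38


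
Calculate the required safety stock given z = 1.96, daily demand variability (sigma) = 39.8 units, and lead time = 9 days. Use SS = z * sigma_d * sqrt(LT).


Formula: SS = z * sigma_d * sqrt(LT)
sqrt(LT) = sqrt(9) = 3.0
SS = 1.96 * 39.8 * 3.0
SS = 234.0 units

234.0 units


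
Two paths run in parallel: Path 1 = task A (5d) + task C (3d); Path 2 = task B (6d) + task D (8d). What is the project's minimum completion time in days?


Path 1 = 5 + 3 = 8 days
Path 2 = 6 + 8 = 14 days
Duration = max(8, 14) = 14 days

14 days


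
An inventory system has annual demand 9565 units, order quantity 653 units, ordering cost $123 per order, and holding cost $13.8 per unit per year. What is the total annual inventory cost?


TC = 9565/653 * 123 + 653/2 * 13.8

$6307.38


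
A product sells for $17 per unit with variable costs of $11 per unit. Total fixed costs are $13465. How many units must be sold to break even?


Formula: BEQ = Fixed Costs / (Price - Variable Cost)
Contribution margin = $17 - $11 = $6/unit
BEQ = ceil($13465 / $6/unit) = ceil(2244.17) = 2245 units

2245 units


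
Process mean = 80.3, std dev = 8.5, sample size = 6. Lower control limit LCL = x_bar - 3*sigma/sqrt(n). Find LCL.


LCL = 80.3 - 3 * 8.5 / sqrt(6)

69.89


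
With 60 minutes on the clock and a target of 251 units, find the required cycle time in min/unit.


Formula: CT = Available Time / Number of Units
CT = 60 min / 251 units
CT = 0.24 min/unit

0.24 min/unit


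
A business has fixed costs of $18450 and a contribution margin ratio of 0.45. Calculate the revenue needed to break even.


Formula: BER = Fixed Costs / Contribution Margin Ratio
BER = $18450 / 0.45
BER = $41000.00 (to the nearest cent)

$41000.00


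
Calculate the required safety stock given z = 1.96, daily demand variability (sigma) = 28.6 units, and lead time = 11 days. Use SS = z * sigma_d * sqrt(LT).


Formula: SS = z * sigma_d * sqrt(LT)
sqrt(LT) = sqrt(11) = 3.3166
SS = 1.96 * 28.6 * 3.3166
SS = 185.9 units

185.9 units


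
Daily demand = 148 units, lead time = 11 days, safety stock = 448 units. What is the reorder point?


Formula: ROP = (Daily Demand * Lead Time) + Safety Stock
Demand during lead time = 148 * 11 = 1628 units
ROP = 1628 + 448 = 2076 units

2076 units


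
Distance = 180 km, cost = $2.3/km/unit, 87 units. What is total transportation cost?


TC = dist * cost * units = 180 * 2.3 * 87 = $36018.00

$36018.00


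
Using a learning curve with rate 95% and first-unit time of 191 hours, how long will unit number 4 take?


Formula: T_n = T_1 * (learning_rate)^(log2(n)) where learning_rate = rate/100
Doublings = log2(4) = 2
T_n = 191 * 0.95^2
T_n = 191 * 0.9025 = 172.4 hours

172.4 hours


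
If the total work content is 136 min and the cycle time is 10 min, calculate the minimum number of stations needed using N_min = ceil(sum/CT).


Formula: N_min = ceil(Sum of Task Times / Cycle Time)
N_min = ceil(136 min / 10 min) = ceil(13.6)
N_min = 14 stations

14


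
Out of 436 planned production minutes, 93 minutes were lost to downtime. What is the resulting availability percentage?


Formula: Availability = (Planned Time - Downtime) / Planned Time * 100
Uptime = 436 - 93 = 343 min
Availability = 343 / 436 * 100 = 78.7%

78.7%


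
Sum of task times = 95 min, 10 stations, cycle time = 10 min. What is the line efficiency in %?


Formula: Efficiency = Sum of Task Times / (N_stations * CT) * 100
Total station capacity = 10 stations * 10 min = 100 min
Efficiency = 95 / 100 * 100 = 95.0%

95.0%


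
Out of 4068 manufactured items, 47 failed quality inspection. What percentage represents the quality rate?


Formula: Quality Rate = Good Pieces / Total Pieces * 100
Good pieces = 4068 - 47 = 4021
QR = 4021 / 4068 * 100 = 98.8%

98.8%


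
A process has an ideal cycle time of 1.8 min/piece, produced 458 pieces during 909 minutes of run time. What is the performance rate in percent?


Formula: Performance = (Ideal CT * Total Count) / Run Time * 100
Ideal output time = 1.8 * 458 = 824.4 min
Performance = 824.4 / 909 * 100 = 90.7%

90.7%


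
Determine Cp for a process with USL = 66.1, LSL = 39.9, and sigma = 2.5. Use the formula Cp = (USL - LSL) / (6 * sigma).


Cp = (66.1 - 39.9) / (6 * 2.5)

1.75


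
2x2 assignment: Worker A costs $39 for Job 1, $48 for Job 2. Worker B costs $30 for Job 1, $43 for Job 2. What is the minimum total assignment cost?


Option 1: A->1 + B->2 = $39 + $43 = $82
Option 2: A->2 + B->1 = $48 + $30 = $78
Min cost = min($82, $78) = $78

$78


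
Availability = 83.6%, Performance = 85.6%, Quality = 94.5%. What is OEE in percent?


Formula: OEE = Availability * Performance * Quality / 10000
A * P = 83.6% * 85.6% / 100 = 71.56%
OEE = 71.56% * 94.5% / 100 = 67.6%

67.6%


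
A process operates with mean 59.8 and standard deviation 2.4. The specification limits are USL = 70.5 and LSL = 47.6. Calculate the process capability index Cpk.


Cpu = (70.5 - 59.8) / (3 * 2.4) = 1.49
Cpl = (59.8 - 47.6) / (3 * 2.4) = 1.69
Cpk = min(1.49, 1.69) = 1.49

1.49


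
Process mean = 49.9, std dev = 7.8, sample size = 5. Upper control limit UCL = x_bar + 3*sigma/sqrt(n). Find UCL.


UCL = 49.9 + 3 * 7.8 / sqrt(5)

60.36


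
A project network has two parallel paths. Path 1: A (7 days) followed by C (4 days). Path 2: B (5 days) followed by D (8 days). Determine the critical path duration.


Path 1 = 7 + 4 = 11 days
Path 2 = 5 + 8 = 13 days
Duration = max(11, 13) = 13 days

13 days


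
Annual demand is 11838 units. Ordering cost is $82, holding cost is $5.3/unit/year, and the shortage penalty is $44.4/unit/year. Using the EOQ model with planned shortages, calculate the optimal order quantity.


Formula: EOQ* = sqrt(2DS/H) * sqrt((H+P)/P)
Base EOQ = sqrt(2*11838*82/5.3) = 605.23 units
Correction = sqrt((5.3+44.4)/44.4) = 1.058
EOQ* = 605.23 * 1.058 = 640.3 units

640.3 units


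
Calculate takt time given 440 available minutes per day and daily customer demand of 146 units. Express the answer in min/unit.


Formula: Takt Time = Available Production Time / Customer Demand
Takt = 440 min/day / 146 units/day
Takt = 3.01 min/unit

3.01 min/unit


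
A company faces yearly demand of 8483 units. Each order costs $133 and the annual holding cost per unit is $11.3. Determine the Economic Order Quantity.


Formula: EOQ = sqrt(2 * D * S / H)
Numerator: 2 * 8483 * 133 = 2256478
2DS/H = 2256478 / 11.3 = 199688.3
EOQ = sqrt(199688.3) = 446.9 units

446.9 units


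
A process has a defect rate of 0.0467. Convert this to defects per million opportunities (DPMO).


DPMO = defect_rate * 1000000 = 0.0467 * 1000000

46700


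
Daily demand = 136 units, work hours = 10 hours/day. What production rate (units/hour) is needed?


Formula: Production Rate = Daily Demand / Available Hours
Rate = 136 units/day / 10 hours/day
Rate = 13.6 units/hour

13.6 units/hour


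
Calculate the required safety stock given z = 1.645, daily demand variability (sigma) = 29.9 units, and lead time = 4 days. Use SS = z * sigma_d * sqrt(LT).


Formula: SS = z * sigma_d * sqrt(LT)
sqrt(LT) = sqrt(4) = 2.0
SS = 1.645 * 29.9 * 2.0
SS = 98.4 units

98.4 units


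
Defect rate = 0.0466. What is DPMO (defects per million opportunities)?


DPMO = defect_rate * 1000000 = 0.0466 * 1000000

46600


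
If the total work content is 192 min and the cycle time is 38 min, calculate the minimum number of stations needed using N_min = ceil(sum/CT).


Formula: N_min = ceil(Sum of Task Times / Cycle Time)
N_min = ceil(192 min / 38 min) = ceil(5.0526)
N_min = 6 stations

6


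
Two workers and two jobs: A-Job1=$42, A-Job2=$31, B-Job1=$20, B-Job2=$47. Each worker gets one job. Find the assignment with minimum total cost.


Option 1: A->1 + B->2 = $42 + $47 = $89
Option 2: A->2 + B->1 = $31 + $20 = $51
Min cost = min($89, $51) = $51

$51


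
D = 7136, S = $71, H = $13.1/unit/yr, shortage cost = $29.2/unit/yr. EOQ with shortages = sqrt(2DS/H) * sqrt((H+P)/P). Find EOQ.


Formula: EOQ* = sqrt(2DS/H) * sqrt((H+P)/P)
Base EOQ = sqrt(2*7136*71/13.1) = 278.12 units
Correction = sqrt((13.1+29.2)/29.2) = 1.20359
EOQ* = 278.12 * 1.20359 = 334.7 units

334.7 units


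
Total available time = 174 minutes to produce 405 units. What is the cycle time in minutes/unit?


Formula: CT = Available Time / Number of Units
CT = 174 min / 405 units
CT = 0.43 min/unit

0.43 min/unit


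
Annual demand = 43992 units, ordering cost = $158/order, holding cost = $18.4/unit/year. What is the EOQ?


Formula: EOQ = sqrt(2 * D * S / H)
Numerator: 2 * 43992 * 158 = 13901472
2DS/H = 13901472 / 18.4 = 755514.8
EOQ = sqrt(755514.8) = 869.2 units

869.2 units


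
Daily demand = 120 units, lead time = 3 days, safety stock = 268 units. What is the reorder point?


Formula: ROP = (Daily Demand * Lead Time) + Safety Stock
Demand during lead time = 120 * 3 = 360 units
ROP = 360 + 268 = 628 units

628 units


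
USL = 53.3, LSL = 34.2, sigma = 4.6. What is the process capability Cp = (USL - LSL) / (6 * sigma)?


Cp = (53.3 - 34.2) / (6 * 4.6)

0.69


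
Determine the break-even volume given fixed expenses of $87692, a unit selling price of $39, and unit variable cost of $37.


Formula: BEQ = Fixed Costs / (Price - Variable Cost)
Contribution margin = $39 - $37 = $2/unit
BEQ = ceil($87692 / $2/unit) = ceil(43846.0) = 43846 units

43846 units


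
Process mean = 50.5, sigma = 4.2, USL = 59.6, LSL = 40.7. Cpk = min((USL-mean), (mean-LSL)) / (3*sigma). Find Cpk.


Cpu = (59.6 - 50.5) / (3 * 4.2) = 0.72
Cpl = (50.5 - 40.7) / (3 * 4.2) = 0.78
Cpk = min(0.72, 0.78) = 0.72

0.72


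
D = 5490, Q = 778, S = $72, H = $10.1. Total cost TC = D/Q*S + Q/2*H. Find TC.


TC = 5490/778 * 72 + 778/2 * 10.1

$4436.97


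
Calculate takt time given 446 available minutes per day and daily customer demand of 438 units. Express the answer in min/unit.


Formula: Takt Time = Available Production Time / Customer Demand
Takt = 446 min/day / 438 units/day
Takt = 1.02 min/unit

1.02 min/unit


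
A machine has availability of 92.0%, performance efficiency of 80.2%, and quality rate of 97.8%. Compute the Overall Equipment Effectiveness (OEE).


Formula: OEE = Availability * Performance * Quality / 10000
A * P = 92.0% * 80.2% / 100 = 73.78%
OEE = 73.78% * 97.8% / 100 = 72.2%

72.2%


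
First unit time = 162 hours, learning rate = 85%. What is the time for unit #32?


Formula: T_n = T_1 * (learning_rate)^(log2(n)) where learning_rate = rate/100
Doublings = log2(32) = 5
T_n = 162 * 0.85^5
T_n = 162 * 0.4437 = 71.9 hours

71.9 hours


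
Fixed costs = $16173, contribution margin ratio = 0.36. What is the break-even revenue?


Formula: BER = Fixed Costs / Contribution Margin Ratio
BER = $16173 / 0.36
BER = $44925.00 (to the nearest cent)

$44925.00


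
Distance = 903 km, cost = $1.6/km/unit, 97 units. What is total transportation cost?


TC = dist * cost * units = 903 * 1.6 * 97 = $140145.60

$140145.60


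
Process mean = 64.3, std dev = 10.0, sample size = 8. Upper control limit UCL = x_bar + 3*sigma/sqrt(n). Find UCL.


UCL = 64.3 + 3 * 10.0 / sqrt(8)

74.91


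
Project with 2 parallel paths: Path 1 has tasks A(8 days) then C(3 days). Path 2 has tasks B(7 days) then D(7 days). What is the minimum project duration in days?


Path 1 = 8 + 3 = 11 days
Path 2 = 7 + 7 = 14 days
Duration = max(11, 14) = 14 days

14 days


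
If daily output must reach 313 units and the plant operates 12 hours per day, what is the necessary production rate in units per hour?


Formula: Production Rate = Daily Demand / Available Hours
Rate = 313 units/day / 12 hours/day
Rate = 26.1 units/hour

26.1 units/hour


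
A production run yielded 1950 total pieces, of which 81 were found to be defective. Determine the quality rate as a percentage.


Formula: Quality Rate = Good Pieces / Total Pieces * 100
Good pieces = 1950 - 81 = 1869
QR = 1869 / 1950 * 100 = 95.8%

95.8%


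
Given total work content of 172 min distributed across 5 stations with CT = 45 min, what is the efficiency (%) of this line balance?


Formula: Efficiency = Sum of Task Times / (N_stations * CT) * 100
Total station capacity = 5 stations * 45 min = 225 min
Efficiency = 172 / 225 * 100 = 76.4%

76.4%


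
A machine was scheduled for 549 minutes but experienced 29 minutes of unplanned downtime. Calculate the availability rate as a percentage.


Formula: Availability = (Planned Time - Downtime) / Planned Time * 100
Uptime = 549 - 29 = 520 min
Availability = 520 / 549 * 100 = 94.7%

94.7%


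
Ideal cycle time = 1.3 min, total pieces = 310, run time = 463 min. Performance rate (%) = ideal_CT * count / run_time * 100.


Formula: Performance = (Ideal CT * Total Count) / Run Time * 100
Ideal output time = 1.3 * 310 = 403.0 min
Performance = 403.0 / 463 * 100 = 87.0%

87.0%


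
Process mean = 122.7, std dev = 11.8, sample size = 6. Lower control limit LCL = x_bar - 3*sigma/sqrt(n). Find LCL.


LCL = 122.7 - 3 * 11.8 / sqrt(6)

108.25


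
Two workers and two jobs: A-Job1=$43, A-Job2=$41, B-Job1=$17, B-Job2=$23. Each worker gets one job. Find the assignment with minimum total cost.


Option 1: A->1 + B->2 = $43 + $23 = $66
Option 2: A->2 + B->1 = $41 + $17 = $58
Min cost = min($66, $58) = $58

$58


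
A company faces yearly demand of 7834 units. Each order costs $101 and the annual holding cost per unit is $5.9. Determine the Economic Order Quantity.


Formula: EOQ = sqrt(2 * D * S / H)
Numerator: 2 * 7834 * 101 = 1582468
2DS/H = 1582468 / 5.9 = 268214.9
EOQ = sqrt(268214.9) = 517.9 units

517.9 units


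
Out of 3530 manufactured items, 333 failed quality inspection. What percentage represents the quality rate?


Formula: Quality Rate = Good Pieces / Total Pieces * 100
Good pieces = 3530 - 333 = 3197
QR = 3197 / 3530 * 100 = 90.6%

90.6%


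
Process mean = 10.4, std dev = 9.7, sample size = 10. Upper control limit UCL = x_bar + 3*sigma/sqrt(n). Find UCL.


UCL = 10.4 + 3 * 9.7 / sqrt(10)

19.6


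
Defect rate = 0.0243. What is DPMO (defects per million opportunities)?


DPMO = defect_rate * 1000000 = 0.0243 * 1000000

24300


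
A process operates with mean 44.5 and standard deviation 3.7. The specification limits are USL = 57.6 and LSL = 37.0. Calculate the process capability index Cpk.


Cpu = (57.6 - 44.5) / (3 * 3.7) = 1.18
Cpl = (44.5 - 37.0) / (3 * 3.7) = 0.68
Cpk = min(1.18, 0.68) = 0.68

0.68


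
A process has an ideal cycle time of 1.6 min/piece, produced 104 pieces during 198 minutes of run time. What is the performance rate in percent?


Formula: Performance = (Ideal CT * Total Count) / Run Time * 100
Ideal output time = 1.6 * 104 = 166.4 min
Performance = 166.4 / 198 * 100 = 84.0%

84.0%


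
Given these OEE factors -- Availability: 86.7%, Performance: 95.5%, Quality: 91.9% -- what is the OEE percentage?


Formula: OEE = Availability * Performance * Quality / 10000
A * P = 86.7% * 95.5% / 100 = 82.8%
OEE = 82.8% * 91.9% / 100 = 76.1%

76.1%


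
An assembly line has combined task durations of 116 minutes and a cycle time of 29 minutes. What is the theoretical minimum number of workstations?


Formula: N_min = ceil(Sum of Task Times / Cycle Time)
N_min = ceil(116 min / 29 min) = ceil(4.0)
N_min = 4 stations

4


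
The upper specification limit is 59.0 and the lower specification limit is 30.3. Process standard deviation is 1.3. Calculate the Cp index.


Cp = (59.0 - 30.3) / (6 * 1.3)

3.68


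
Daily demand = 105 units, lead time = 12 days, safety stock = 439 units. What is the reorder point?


Formula: ROP = (Daily Demand * Lead Time) + Safety Stock
Demand during lead time = 105 * 12 = 1260 units
ROP = 1260 + 439 = 1699 units

1699 units


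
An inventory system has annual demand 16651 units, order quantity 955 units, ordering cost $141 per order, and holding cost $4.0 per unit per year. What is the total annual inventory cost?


TC = 16651/955 * 141 + 955/2 * 4.0

$4368.42


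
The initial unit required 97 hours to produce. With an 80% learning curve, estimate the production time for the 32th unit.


Formula: T_n = T_1 * (learning_rate)^(log2(n)) where learning_rate = rate/100
Doublings = log2(32) = 5
T_n = 97 * 0.8^5
T_n = 97 * 0.3277 = 31.8 hours

31.8 hours


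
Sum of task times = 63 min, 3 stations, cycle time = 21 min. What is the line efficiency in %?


Formula: Efficiency = Sum of Task Times / (N_stations * CT) * 100
Total station capacity = 3 stations * 21 min = 63 min
Efficiency = 63 / 63 * 100 = 100.0%

100.0%


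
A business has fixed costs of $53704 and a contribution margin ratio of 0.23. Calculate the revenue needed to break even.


Formula: BER = Fixed Costs / Contribution Margin Ratio
BER = $53704 / 0.23
BER = $233495.65 (to the nearest cent)

$233495.65


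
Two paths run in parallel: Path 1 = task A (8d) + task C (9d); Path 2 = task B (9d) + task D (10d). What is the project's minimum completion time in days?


Path 1 = 8 + 9 = 17 days
Path 2 = 9 + 10 = 19 days
Duration = max(17, 19) = 19 days

19 days


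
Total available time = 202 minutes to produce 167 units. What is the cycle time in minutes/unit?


Formula: CT = Available Time / Number of Units
CT = 202 min / 167 units
CT = 1.21 min/unit

1.21 min/unit


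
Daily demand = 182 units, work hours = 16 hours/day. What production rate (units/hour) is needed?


Formula: Production Rate = Daily Demand / Available Hours
Rate = 182 units/day / 16 hours/day
Rate = 11.4 units/hour

11.4 units/hour


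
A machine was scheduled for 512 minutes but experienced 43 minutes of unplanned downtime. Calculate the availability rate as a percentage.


Formula: Availability = (Planned Time - Downtime) / Planned Time * 100
Uptime = 512 - 43 = 469 min
Availability = 469 / 512 * 100 = 91.6%

91.6%


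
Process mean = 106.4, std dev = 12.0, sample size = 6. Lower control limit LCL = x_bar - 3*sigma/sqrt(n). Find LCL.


LCL = 106.4 - 3 * 12.0 / sqrt(6)

91.7


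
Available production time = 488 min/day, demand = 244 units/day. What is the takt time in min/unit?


Formula: Takt Time = Available Production Time / Customer Demand
Takt = 488 min/day / 244 units/day
Takt = 2.0 min/unit

2.0 min/unit


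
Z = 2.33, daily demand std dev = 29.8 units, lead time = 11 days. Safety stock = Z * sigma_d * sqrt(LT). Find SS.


Formula: SS = z * sigma_d * sqrt(LT)
sqrt(LT) = sqrt(11) = 3.3166
SS = 2.33 * 29.8 * 3.3166
SS = 230.3 units

230.3 units


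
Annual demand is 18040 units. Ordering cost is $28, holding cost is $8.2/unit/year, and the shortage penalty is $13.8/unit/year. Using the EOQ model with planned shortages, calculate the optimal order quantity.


Formula: EOQ* = sqrt(2DS/H) * sqrt((H+P)/P)
Base EOQ = sqrt(2*18040*28/8.2) = 351.0 units
Correction = sqrt((8.2+13.8)/13.8) = 1.26262
EOQ* = 351.0 * 1.26262 = 443.2 units

443.2 units


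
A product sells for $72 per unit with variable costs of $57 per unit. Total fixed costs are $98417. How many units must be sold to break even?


Formula: BEQ = Fixed Costs / (Price - Variable Cost)
Contribution margin = $72 - $57 = $15/unit
BEQ = ceil($98417 / $15/unit) = ceil(6561.13) = 6562 units

6562 units


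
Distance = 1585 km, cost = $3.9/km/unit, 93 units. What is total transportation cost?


TC = dist * cost * units = 1585 * 3.9 * 93 = $574879.50

$574879.50


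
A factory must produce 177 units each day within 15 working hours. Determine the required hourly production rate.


Formula: Production Rate = Daily Demand / Available Hours
Rate = 177 units/day / 15 hours/day
Rate = 11.8 units/hour

11.8 units/hour


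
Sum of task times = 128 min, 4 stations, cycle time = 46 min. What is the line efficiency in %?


Formula: Efficiency = Sum of Task Times / (N_stations * CT) * 100
Total station capacity = 4 stations * 46 min = 184 min
Efficiency = 128 / 184 * 100 = 69.6%

69.6%


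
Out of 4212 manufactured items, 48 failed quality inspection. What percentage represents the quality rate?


Formula: Quality Rate = Good Pieces / Total Pieces * 100
Good pieces = 4212 - 48 = 4164
QR = 4164 / 4212 * 100 = 98.9%

98.9%


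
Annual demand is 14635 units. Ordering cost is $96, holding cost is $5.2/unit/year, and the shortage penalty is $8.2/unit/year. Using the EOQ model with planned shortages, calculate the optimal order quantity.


Formula: EOQ* = sqrt(2DS/H) * sqrt((H+P)/P)
Base EOQ = sqrt(2*14635*96/5.2) = 735.1 units
Correction = sqrt((5.2+8.2)/8.2) = 1.27834
EOQ* = 735.1 * 1.27834 = 939.7 units

939.7 units


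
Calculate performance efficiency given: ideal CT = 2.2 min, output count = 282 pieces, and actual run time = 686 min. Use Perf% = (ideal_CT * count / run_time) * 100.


Formula: Performance = (Ideal CT * Total Count) / Run Time * 100
Ideal output time = 2.2 * 282 = 620.4 min
Performance = 620.4 / 686 * 100 = 90.4%

90.4%


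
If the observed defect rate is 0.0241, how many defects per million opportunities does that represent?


DPMO = defect_rate * 1000000 = 0.0241 * 1000000

24100


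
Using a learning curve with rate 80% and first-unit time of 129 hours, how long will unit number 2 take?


Formula: T_n = T_1 * (learning_rate)^(log2(n)) where learning_rate = rate/100
Doublings = log2(2) = 1
T_n = 129 * 0.8^1
T_n = 129 * 0.8 = 103.2 hours

103.2 hours
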